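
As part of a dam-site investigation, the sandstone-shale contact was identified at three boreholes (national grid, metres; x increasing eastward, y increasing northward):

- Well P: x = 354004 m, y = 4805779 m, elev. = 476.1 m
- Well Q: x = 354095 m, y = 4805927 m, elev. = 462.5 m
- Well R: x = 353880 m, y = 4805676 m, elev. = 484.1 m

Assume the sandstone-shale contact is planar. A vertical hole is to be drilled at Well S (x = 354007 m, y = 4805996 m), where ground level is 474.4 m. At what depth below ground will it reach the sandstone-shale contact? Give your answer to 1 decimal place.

21.4 m

Two edge vectors: Well P→Well Q = (91, 148, -13.6), Well P→Well R = (-124, -103, 8).
Normal n = (Well P→Well Q) × (Well P→Well R) = (-216.8, 958.4, 8979).
So ∂z/∂x = −n_x/n_z = 0.024145228 and ∂z/∂y = −n_y/n_z = −0.106737944.
Intercept c from Well P: 476.1 − 8547.51 + 512958.97 = 504887.56.
At (354007, 4805996): z_contact = 8547.58 − 512982.13 + 504887.56 = 453.01 m.
Depth below ground = 474.4 − 453.01 = 21.4 m.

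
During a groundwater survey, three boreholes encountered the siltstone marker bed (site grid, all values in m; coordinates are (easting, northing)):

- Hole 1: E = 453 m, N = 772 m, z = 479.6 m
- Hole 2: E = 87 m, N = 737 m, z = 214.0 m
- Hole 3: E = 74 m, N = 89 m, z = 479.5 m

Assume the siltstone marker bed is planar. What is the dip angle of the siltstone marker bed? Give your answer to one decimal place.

Let the plane be z = a·E + b·N + c.
Hole 2−Hole 1: −366a − 35b = −265.6;  Hole 3−Hole 1: −379a − 683b = −0.1.
Solving gives a = 0.76633, b = −0.42510.
Gradient magnitude |∇z| = √(a² + b²) = √(0.58727 + 0.18071) = 0.87634.
True dip = arctan(0.87634) = 41.2°, dipping toward WNW (azimuth ≈ 299°).

41.2°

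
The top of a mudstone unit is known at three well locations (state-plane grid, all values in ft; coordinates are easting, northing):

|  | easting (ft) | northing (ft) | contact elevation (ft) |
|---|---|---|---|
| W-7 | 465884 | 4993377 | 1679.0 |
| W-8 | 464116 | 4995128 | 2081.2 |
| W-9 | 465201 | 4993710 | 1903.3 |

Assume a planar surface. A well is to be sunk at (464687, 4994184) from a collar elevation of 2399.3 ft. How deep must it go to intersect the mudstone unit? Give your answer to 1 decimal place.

372.0 ft

Let the plane be z = a·easting + b·northing + c.
W-8−W-7: −1768a + 1751b = 402.2;  W-9−W-7: −683a + 333b = 224.3.
Solving gives a = −0.426253934, b = −0.200695006.
Then c = 1679 − a·465884 − b·4993377 = 1202409.71.
At (464687, 4994184): z_contact = −198074.66 − 1002307.79 + 1202409.71 = 2027.27 ft.
Depth below ground = 2399.3 − 2027.27 = 372.0 ft.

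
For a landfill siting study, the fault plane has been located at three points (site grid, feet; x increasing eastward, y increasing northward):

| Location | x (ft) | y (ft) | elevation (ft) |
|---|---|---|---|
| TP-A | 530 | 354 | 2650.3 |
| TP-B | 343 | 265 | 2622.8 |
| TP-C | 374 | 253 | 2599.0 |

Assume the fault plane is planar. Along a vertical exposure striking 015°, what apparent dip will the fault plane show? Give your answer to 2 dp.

Two edge vectors: TP-A→TP-B = (-187, -89, -27.5), TP-A→TP-C = (-156, -101, -51.3).
Normal n = (TP-A→TP-B) × (TP-A→TP-C) = (1788.2, -5303.1, 5003).
So ∂z/∂x = −n_x/n_z = −0.35743 and ∂z/∂y = −n_y/n_z = 1.05998.
Unit vector along 015° is (sin 15°, cos 15°) = (0.2588, 0.9659).
Slope in that direction = a·(0.2588) + b·(0.9659) = 0.93136.
Apparent dip = arctan|0.93136| = 42.96° (true dip is 48.2°, so apparent ≤ true as expected).

42.96°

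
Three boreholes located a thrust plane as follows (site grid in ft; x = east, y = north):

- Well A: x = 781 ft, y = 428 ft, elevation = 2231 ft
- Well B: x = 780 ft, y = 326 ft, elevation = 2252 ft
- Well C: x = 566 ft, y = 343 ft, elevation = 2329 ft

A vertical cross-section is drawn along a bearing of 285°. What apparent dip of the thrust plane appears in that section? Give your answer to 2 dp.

Two edge vectors: Well A→Well B = (-1, -102, 21), Well A→Well C = (-215, -85, 98).
Normal n = (Well A→Well B) × (Well A→Well C) = (-8211, -4417, -21845).
So ∂z/∂x = −n_x/n_z = −0.37588 and ∂z/∂y = −n_y/n_z = −0.20220.
Unit vector along 285° is (sin 285°, cos 285°) = (-0.9659, 0.2588).
Slope in that direction = a·(-0.9659) + b·(0.2588) = 0.31074.
Apparent dip = arctan|0.31074| = 17.26° (true dip is 23.1°, so apparent ≤ true as expected).

17.26°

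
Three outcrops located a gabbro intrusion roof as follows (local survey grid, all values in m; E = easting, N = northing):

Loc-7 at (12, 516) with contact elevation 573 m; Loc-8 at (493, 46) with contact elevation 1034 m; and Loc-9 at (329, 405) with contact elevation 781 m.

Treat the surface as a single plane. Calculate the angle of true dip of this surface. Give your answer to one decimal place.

34.4°

Let the plane be z = a·E + b·N + c.
Loc-8−Loc-7: 481a − 470b = 461;  Loc-9−Loc-7: 317a − 111b = 208.
Solving gives a = 0.48734, b = −0.48211.
Gradient magnitude |∇z| = √(a² + b²) = √(0.23750 + 0.23243) = 0.68551.
True dip = arctan(0.68551) = 34.4°, dipping toward NW (azimuth ≈ 315°).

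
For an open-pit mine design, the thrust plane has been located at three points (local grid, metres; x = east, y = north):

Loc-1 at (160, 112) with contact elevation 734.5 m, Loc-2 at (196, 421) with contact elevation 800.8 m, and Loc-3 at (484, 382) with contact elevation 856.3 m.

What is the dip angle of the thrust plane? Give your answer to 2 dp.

Two edge vectors: Loc-1→Loc-2 = (36, 309, 66.3), Loc-1→Loc-3 = (324, 270, 121.8).
Normal n = (Loc-1→Loc-2) × (Loc-1→Loc-3) = (19735.2, 17096.4, -90396).
So ∂z/∂x = −n_x/n_z = 0.21832 and ∂z/∂y = −n_y/n_z = 0.18913.
Gradient magnitude |∇z| = √(a² + b²) = √(0.04766 + 0.03577) = 0.28885.
True dip = arctan(0.28885) = 16.11°, dipping toward SW (azimuth ≈ 229°).

16.11°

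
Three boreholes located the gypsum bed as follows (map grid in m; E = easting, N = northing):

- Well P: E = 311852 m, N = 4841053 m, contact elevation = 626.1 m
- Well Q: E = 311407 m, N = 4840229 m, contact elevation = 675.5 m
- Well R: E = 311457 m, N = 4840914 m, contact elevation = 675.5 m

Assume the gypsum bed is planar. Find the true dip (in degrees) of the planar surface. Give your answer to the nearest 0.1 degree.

7.3°

Let the plane be z = a·E + b·N + c.
Well Q−Well P: −445a − 824b = 49.4;  Well R−Well P: −395a − 139b = 49.4.
Solving gives a = −0.12836, b = 0.00937.
Gradient magnitude |∇z| = √(a² + b²) = √(0.01648 + 0.00009) = 0.12870.
True dip = arctan(0.12870) = 7.3°, dipping toward E (azimuth ≈ 094°).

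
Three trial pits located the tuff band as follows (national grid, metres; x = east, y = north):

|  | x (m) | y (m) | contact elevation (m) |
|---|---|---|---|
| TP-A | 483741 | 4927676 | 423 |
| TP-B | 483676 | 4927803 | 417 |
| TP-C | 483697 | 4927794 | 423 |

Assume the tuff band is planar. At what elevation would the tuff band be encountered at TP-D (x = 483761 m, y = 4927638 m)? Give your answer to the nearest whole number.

425 m

Two edge vectors: TP-A→TP-B = (-65, 127, -6), TP-A→TP-C = (-44, 118, 0).
Normal n = (TP-A→TP-B) × (TP-A→TP-C) = (708, 264, -2082).
So ∂z/∂x = −n_x/n_z = 0.34005764 and ∂z/∂y = −n_y/n_z = 0.12680115.
Intercept c from TP-A: 423 − 164499.82 − 624835.00 = −788911.82.
At (483761, 4927638): z = 164506.6 + 624830.2 − 788911.82 = 425.0 m.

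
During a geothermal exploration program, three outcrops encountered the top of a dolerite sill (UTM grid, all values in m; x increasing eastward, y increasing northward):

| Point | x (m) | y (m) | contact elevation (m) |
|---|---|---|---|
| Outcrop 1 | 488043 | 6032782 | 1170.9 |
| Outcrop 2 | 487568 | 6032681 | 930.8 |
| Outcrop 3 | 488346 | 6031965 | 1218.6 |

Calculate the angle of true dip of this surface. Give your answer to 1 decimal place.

Two edge vectors: Outcrop 1→Outcrop 2 = (-475, -101, -240.1), Outcrop 1→Outcrop 3 = (303, -817, 47.7).
Normal n = (Outcrop 1→Outcrop 2) × (Outcrop 1→Outcrop 3) = (-200979.4, -50092.8, 418678).
So ∂z/∂x = −n_x/n_z = 0.48003 and ∂z/∂y = −n_y/n_z = 0.11965.
Gradient magnitude |∇z| = √(a² + b²) = √(0.23043 + 0.01431) = 0.49472.
True dip = arctan(0.49472) = 26.3°, dipping toward WSW (azimuth ≈ 256°).

26.3°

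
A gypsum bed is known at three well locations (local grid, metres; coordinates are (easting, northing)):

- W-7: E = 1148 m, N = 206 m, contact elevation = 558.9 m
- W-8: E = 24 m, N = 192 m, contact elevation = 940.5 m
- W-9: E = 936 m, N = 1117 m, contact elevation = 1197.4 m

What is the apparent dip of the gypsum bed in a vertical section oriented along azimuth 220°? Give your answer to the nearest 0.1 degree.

14.1°

Two edge vectors: W-7→W-8 = (-1124, -14, 381.6), W-7→W-9 = (-212, 911, 638.5).
Normal n = (W-7→W-8) × (W-7→W-9) = (-356576.6, 636774.8, -1026932).
So ∂z/∂E = −n_x/n_z = −0.34723 and ∂z/∂N = −n_y/n_z = 0.62007.
Unit vector along 220° is (sin 220°, cos 220°) = (-0.6428, -0.7660).
Slope in that direction = a·(-0.6428) + b·(-0.7660) = −0.25181.
Apparent dip = arctan|0.25181| = 14.1° (true dip is 35.4°, so apparent ≤ true as expected).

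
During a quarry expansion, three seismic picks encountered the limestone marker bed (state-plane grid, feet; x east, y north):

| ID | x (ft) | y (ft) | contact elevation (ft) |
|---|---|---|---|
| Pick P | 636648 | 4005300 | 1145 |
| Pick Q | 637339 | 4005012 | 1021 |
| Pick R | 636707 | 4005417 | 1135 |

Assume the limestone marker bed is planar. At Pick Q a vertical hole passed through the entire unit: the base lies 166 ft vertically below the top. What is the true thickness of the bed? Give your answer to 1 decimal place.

Let the plane be z = a·x + b·y + c.
Pick Q−Pick P: 691a − 288b = −124;  Pick R−Pick P: 59a + 117b = −10.
Solving gives a = −0.17772, b = 0.00415.
|∇z| = √(a²+b²) = 0.17777, so dip δ = arctan(0.17777) = 10.08°.
True thickness = vertical thickness × cos δ = 166 × cos 10.08° = 163.4 ft.

163.4 ft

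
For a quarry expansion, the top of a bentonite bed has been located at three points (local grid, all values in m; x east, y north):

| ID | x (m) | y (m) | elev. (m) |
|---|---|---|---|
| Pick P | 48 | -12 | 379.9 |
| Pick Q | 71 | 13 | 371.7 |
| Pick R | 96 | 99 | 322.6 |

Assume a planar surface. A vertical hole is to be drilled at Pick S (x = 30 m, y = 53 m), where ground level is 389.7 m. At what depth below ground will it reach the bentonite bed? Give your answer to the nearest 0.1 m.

61.2 m

Let the plane be z = a·x + b·y + c.
Pick Q−Pick P: 23a + 25b = −8.2;  Pick R−Pick P: 48a + 111b = −57.3.
Solving gives a = 0.38603, b = −0.68315.
Then c = 379.9 − a·48 − b·-12 = 353.17.
At (30, 53): z_contact = 11.58 − 36.21 + 353.17 = 328.55 m.
Depth below ground = 389.7 − 328.55 = 61.2 m.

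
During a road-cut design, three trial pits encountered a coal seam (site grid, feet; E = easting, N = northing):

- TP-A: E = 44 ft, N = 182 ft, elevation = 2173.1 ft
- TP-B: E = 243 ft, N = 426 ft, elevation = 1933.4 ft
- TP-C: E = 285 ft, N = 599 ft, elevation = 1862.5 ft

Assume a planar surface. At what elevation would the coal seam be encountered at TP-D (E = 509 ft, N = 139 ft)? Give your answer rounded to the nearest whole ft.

Let the plane be z = a·E + b·N + c.
TP-B−TP-A: 199a + 244b = −239.7;  TP-C−TP-A: 241a + 417b = −310.6.
Solving gives a = −0.99957, b = −0.16716.
Then c = 2173.1 − a·44 − b·182 = 2247.50.
At (509, 139): z = −508.8 − 23.2 + 2247.50 = 1715.5 ft.

1715 ft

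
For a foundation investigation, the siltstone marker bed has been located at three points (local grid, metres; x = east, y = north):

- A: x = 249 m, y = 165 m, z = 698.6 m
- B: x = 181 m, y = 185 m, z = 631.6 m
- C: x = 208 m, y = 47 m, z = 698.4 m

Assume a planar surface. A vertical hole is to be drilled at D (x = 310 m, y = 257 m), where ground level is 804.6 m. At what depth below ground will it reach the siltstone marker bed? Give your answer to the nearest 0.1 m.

Let the plane be z = a·x + b·y + c.
B−A: −68a + 20b = −67;  C−A: −41a − 118b = −0.2.
Solving gives a = 0.89439, b = −0.30907.
Then c = 698.6 − a·249 − b·165 = 526.89.
At (310, 257): z_contact = 277.26 − 79.43 + 526.89 = 724.72 m.
Depth below ground = 804.6 − 724.72 = 79.9 m.

79.9 m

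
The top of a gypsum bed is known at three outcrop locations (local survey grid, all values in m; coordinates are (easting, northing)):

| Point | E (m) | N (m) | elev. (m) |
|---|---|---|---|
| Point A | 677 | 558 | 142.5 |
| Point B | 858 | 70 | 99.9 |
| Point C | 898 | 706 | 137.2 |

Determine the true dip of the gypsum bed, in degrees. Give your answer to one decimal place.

Let the plane be z = a·E + b·N + c.
Point B−Point A: 181a − 488b = −42.6;  Point C−Point A: 221a + 148b = −5.3.
Solving gives a = −0.06604, b = 0.06280.
Gradient magnitude |∇z| = √(a² + b²) = √(0.00436 + 0.00394) = 0.09113.
True dip = arctan(0.09113) = 5.2°, dipping toward SE (azimuth ≈ 134°).

5.2°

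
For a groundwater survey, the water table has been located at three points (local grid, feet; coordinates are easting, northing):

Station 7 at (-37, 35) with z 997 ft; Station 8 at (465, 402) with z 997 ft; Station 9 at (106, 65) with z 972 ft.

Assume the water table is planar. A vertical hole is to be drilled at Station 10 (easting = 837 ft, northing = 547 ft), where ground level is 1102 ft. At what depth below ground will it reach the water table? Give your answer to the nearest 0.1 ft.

Two edge vectors: Station 7→Station 8 = (502, 367, 0), Station 7→Station 9 = (143, 30, -25).
Normal n = (Station 7→Station 8) × (Station 7→Station 9) = (-9175, 12550, -37421).
So ∂z/∂easting = −n_x/n_z = −0.24518 and ∂z/∂northing = −n_y/n_z = 0.33537.
Intercept c from Station 7: 997 − 9.07 − 11.74 = 976.19.
At (837, 547): z_contact = −205.22 + 183.45 + 976.19 = 954.42 ft.
Depth below ground = 1102 − 954.42 = 147.6 ft.

147.6 ft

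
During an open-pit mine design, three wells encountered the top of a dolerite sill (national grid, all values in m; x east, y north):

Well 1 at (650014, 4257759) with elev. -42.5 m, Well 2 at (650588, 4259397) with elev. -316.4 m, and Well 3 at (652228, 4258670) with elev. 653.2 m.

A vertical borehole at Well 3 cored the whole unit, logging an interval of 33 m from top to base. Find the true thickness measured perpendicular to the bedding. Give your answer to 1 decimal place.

28.9 m

Two edge vectors: Well 1→Well 2 = (574, 1638, -273.9), Well 1→Well 3 = (2214, 911, 695.7).
Normal n = (Well 1→Well 2) × (Well 1→Well 3) = (1389079.5, -1005746.4, -3103618).
So ∂z/∂x = −n_x/n_z = 0.44757 and ∂z/∂y = −n_y/n_z = −0.32406.
|∇z| = √(a²+b²) = 0.55257, so dip δ = arctan(0.55257) = 28.92°.
True thickness = vertical thickness × cos δ = 33 × cos 28.92° = 28.9 m.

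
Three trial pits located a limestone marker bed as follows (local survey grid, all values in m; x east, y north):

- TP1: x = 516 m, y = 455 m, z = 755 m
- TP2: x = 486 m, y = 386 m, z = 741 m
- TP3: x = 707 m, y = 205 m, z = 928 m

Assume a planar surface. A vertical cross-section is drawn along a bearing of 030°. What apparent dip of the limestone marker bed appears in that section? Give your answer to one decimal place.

15.0°

Let the plane be z = a·x + b·y + c.
TP2−TP1: −30a − 69b = −14;  TP3−TP1: 191a − 250b = 173.
Solving gives a = 0.74651, b = −0.12167.
Unit vector along 030° is (sin 30°, cos 30°) = (0.5000, 0.8660).
Slope in that direction = a·(0.5000) + b·(0.8660) = 0.26788.
Apparent dip = arctan|0.26788| = 15.0° (true dip is 37.1°, so apparent ≤ true as expected).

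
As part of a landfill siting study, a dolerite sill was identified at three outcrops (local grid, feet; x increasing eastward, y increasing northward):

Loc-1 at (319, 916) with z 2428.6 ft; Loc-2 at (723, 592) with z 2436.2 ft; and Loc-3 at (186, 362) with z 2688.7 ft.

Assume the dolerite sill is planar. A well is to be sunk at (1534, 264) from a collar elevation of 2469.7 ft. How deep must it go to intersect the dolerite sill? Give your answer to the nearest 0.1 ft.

Two edge vectors: Loc-1→Loc-2 = (404, -324, 7.6), Loc-1→Loc-3 = (-133, -554, 260.1).
Normal n = (Loc-1→Loc-2) × (Loc-1→Loc-3) = (-80062, -106091.2, -266908).
So ∂z/∂x = −n_x/n_z = −0.299961 and ∂z/∂y = −n_y/n_z = −0.397482.
Intercept c from Loc-1: 2428.6 + 95.69 + 364.09 = 2888.38.
At (1534, 264): z_contact = −460.14 − 104.94 + 2888.38 = 2323.31 ft.
Depth below ground = 2469.7 − 2323.31 = 146.4 ft.

146.4 ft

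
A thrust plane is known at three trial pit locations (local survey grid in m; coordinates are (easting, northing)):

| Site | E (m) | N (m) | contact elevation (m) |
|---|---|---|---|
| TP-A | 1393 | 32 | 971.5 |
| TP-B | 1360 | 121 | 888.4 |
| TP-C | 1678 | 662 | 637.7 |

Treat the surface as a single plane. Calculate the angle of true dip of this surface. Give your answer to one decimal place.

41.9°

Let the plane be z = a·E + b·N + c.
TP-B−TP-A: −33a + 89b = −83.1;  TP-C−TP-A: 285a + 630b = −333.8.
Solving gives a = 0.49063, b = −0.75179.
Gradient magnitude |∇z| = √(a² + b²) = √(0.24071 + 0.56519) = 0.89772.
True dip = arctan(0.89772) = 41.9°, dipping toward NNW (azimuth ≈ 327°).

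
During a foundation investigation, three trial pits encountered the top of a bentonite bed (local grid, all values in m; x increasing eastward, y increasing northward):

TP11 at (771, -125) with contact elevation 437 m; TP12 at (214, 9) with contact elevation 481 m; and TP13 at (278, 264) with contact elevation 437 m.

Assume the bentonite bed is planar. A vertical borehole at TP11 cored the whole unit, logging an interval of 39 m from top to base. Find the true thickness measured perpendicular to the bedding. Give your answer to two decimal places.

Let the plane be z = a·x + b·y + c.
TP12−TP11: −557a + 134b = 44;  TP13−TP11: −493a + 389b = 0.
Solving gives a = −0.11364, b = −0.14403.
|∇z| = √(a²+b²) = 0.18346, so dip δ = arctan(0.18346) = 10.40°.
True thickness = vertical thickness × cos δ = 39 × cos 10.40° = 38.36 m.

38.36 m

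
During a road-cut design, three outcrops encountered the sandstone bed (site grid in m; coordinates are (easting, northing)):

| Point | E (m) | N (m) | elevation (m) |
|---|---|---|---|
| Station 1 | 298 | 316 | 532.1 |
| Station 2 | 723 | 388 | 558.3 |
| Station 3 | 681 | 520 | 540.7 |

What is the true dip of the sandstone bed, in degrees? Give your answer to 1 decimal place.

Let the plane be z = a·E + b·N + c.
Station 2−Station 1: 425a + 72b = 26.2;  Station 3−Station 1: 383a + 204b = 8.6.
Solving gives a = 0.07993, b = −0.10790.
Gradient magnitude |∇z| = √(a² + b²) = √(0.00639 + 0.01164) = 0.13428.
True dip = arctan(0.13428) = 7.6°, dipping toward NW (azimuth ≈ 323°).

7.6°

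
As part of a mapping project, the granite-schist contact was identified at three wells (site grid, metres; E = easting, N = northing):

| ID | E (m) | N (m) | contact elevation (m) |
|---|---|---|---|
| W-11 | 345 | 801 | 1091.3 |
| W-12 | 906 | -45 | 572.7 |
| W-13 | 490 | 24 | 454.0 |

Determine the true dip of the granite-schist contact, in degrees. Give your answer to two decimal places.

Two edge vectors: W-11→W-12 = (561, -846, -518.6), W-11→W-13 = (145, -777, -637.3).
Normal n = (W-11→W-12) × (W-11→W-13) = (136203.6, 282328.3, -313227).
So ∂z/∂E = −n_x/n_z = 0.43484 and ∂z/∂N = −n_y/n_z = 0.90135.
Gradient magnitude |∇z| = √(a² + b²) = √(0.18909 + 0.81244) = 1.00076.
True dip = arctan(1.00076) = 45.02°, dipping toward SSW (azimuth ≈ 206°).

45.02°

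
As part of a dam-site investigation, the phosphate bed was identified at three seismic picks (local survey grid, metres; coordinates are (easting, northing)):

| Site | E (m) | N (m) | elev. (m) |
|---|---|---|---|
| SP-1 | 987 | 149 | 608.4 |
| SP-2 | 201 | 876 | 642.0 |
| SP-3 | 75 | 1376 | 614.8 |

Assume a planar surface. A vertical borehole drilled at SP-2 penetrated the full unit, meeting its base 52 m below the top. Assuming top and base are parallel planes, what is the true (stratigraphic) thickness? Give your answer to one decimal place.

Two edge vectors: SP-1→SP-2 = (-786, 727, 33.6), SP-1→SP-3 = (-912, 1227, 6.4).
Normal n = (SP-1→SP-2) × (SP-1→SP-3) = (-36574.4, -25612.8, -301398).
So ∂z/∂E = −n_x/n_z = −0.12135 and ∂z/∂N = −n_y/n_z = −0.08498.
|∇z| = √(a²+b²) = 0.14815, so dip δ = arctan(0.14815) = 8.43°.
True thickness = vertical thickness × cos δ = 52 × cos 8.43° = 51.4 m.

51.4 m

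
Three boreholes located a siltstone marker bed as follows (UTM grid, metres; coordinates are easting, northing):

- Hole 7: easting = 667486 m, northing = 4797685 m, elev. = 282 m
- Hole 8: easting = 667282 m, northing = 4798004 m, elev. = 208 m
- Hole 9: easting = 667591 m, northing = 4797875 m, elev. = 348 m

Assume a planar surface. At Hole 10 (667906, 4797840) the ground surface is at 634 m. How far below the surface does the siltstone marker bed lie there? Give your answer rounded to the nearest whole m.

Two edge vectors: Hole 7→Hole 8 = (-204, 319, -74), Hole 7→Hole 9 = (105, 190, 66).
Normal n = (Hole 7→Hole 8) × (Hole 7→Hole 9) = (35114, 5694, -72255).
So ∂z/∂easting = −n_x/n_z = 0.48597329 and ∂z/∂northing = −n_y/n_z = 0.07880424.
Intercept c from Hole 7: 282 − 324380.37 − 378077.90 = −702176.26.
At (667906, 4797840): z_contact = 324584.5 + 378090.1 − 702176.26 = 498.3 m.
Depth below ground = 634 − 498.3 = 136 m.

136 m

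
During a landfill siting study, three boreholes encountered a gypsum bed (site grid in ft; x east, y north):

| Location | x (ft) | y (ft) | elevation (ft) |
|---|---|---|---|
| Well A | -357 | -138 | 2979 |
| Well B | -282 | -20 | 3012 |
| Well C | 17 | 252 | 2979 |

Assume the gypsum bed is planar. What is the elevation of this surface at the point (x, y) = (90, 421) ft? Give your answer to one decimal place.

3056.0 ft

Two edge vectors: Well A→Well B = (75, 118, 33), Well A→Well C = (374, 390, 0).
Normal n = (Well A→Well B) × (Well A→Well C) = (-12870, 12342, -14882).
So ∂z/∂x = −n_x/n_z = −0.86480 and ∂z/∂y = −n_y/n_z = 0.82932.
Intercept c from Well A: 2979 − 308.73 + 114.45 = 2784.71.
At (90, 421): z = −77.8 + 349.1 + 2784.71 = 3056.0 ft.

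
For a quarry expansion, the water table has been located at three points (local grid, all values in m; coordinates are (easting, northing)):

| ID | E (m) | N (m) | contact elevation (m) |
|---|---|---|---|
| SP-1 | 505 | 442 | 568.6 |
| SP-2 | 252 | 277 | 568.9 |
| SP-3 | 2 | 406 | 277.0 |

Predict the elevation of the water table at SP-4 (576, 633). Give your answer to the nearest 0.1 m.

423.7 m

Let the plane be z = a·E + b·N + c.
SP-2−SP-1: −253a − 165b = 0.3;  SP-3−SP-1: −503a − 36b = −291.6.
Solving gives a = 0.65133, b = −1.00052.
Then c = 568.6 − a·505 − b·442 = 681.91.
At (576, 633): z = 375.2 − 633.3 + 681.91 = 423.7 m.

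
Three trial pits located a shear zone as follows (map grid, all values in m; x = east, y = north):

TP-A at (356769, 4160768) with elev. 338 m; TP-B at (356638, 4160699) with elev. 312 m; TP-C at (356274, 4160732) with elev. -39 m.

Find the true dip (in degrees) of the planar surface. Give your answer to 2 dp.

Two edge vectors: TP-A→TP-B = (-131, -69, -26), TP-A→TP-C = (-495, -36, -377).
Normal n = (TP-A→TP-B) × (TP-A→TP-C) = (25077, -36517, -29439).
So ∂z/∂x = −n_x/n_z = 0.85183 and ∂z/∂y = −n_y/n_z = −1.24043.
Gradient magnitude |∇z| = √(a² + b²) = √(0.72561 + 1.53867) = 1.50475.
True dip = arctan(1.50475) = 56.39°, dipping toward NW (azimuth ≈ 326°).

56.39°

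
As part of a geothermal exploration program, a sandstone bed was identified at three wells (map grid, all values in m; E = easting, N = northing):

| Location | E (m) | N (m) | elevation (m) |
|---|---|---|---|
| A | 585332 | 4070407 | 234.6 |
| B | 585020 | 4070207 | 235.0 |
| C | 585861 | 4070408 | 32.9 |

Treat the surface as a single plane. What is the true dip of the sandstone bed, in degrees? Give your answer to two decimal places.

Let the plane be z = a·E + b·N + c.
B−A: −312a − 200b = 0.4;  C−A: 529a + 1b = −201.7.
Solving gives a = −0.38241, b = 0.59456.
Gradient magnitude |∇z| = √(a² + b²) = √(0.14624 + 0.35350) = 0.70692.
True dip = arctan(0.70692) = 35.26°, dipping toward SSE (azimuth ≈ 147°).

35.26°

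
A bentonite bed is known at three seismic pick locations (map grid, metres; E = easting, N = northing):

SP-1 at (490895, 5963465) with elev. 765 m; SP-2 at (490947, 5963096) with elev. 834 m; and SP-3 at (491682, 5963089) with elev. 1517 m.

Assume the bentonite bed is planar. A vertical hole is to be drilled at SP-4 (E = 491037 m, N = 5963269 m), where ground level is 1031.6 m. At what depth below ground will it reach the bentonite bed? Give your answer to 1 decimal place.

123.7 m

Two edge vectors: SP-1→SP-2 = (52, -369, 69), SP-1→SP-3 = (787, -376, 752).
Normal n = (SP-1→SP-2) × (SP-1→SP-3) = (-251544, 15199, 270851).
So ∂z/∂E = −n_x/n_z = 0.928717265 and ∂z/∂N = −n_y/n_z = −0.056115724.
Intercept c from SP-1: 765 − 455902.66 + 334644.16 = −120493.51.
At (491037, 5963269): z_contact = 456034.54 − 334633.16 − 120493.51 = 907.88 m.
Depth below ground = 1031.6 − 907.88 = 123.7 m.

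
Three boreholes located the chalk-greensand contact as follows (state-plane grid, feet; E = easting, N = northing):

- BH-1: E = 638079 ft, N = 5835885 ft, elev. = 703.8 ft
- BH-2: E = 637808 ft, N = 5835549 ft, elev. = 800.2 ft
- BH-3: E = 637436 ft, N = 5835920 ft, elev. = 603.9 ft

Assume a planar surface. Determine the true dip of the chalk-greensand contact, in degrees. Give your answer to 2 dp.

Two edge vectors: BH-1→BH-2 = (-271, -336, 96.4), BH-1→BH-3 = (-643, 35, -99.9).
Normal n = (BH-1→BH-2) × (BH-1→BH-3) = (30192.4, -89058.1, -225533).
So ∂z/∂E = −n_x/n_z = 0.13387 and ∂z/∂N = −n_y/n_z = −0.39488.
Gradient magnitude |∇z| = √(a² + b²) = √(0.01792 + 0.15593) = 0.41695.
True dip = arctan(0.41695) = 22.63°, dipping toward NNW (azimuth ≈ 341°).

22.63°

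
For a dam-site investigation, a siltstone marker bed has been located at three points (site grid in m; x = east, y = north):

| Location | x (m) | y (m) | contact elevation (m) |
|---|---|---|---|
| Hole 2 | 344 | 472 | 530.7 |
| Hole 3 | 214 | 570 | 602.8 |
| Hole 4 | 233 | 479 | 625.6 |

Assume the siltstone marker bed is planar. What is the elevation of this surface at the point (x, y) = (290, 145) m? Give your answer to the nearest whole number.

721 m

Let the plane be z = a·x + b·y + c.
Hole 3−Hole 2: −130a + 98b = 72.1;  Hole 4−Hole 2: −111a + 7b = 94.9.
Solving gives a = −0.88237, b = −0.43478.
Then c = 530.7 − a·344 − b·472 = 1039.45.
At (290, 145): z = −255.9 − 63.0 + 1039.45 = 720.5 m.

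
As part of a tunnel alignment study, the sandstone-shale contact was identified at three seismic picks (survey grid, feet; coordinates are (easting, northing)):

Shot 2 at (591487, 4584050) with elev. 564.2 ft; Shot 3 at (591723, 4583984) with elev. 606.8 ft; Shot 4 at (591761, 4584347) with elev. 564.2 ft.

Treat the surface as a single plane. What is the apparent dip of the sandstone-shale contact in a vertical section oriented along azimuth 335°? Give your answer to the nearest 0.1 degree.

10.2°

Let the plane be z = a·E + b·N + c.
Shot 3−Shot 2: 236a − 66b = 42.6;  Shot 4−Shot 2: 274a + 297b = 0.
Solving gives a = 0.14349, b = −0.13238.
Unit vector along 335° is (sin 335°, cos 335°) = (-0.4226, 0.9063).
Slope in that direction = a·(-0.4226) + b·(0.9063) = −0.18061.
Apparent dip = arctan|0.18061| = 10.2° (true dip is 11.0°, so apparent ≤ true as expected).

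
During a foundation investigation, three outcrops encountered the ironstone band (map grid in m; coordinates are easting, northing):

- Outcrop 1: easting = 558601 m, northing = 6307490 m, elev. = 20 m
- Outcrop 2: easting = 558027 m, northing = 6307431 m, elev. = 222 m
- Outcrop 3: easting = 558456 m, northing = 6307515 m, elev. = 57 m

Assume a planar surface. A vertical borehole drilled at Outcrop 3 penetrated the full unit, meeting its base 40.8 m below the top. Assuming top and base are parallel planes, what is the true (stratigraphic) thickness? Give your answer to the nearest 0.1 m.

Let the plane be z = a·easting + b·northing + c.
Outcrop 2−Outcrop 1: −574a − 59b = 202;  Outcrop 3−Outcrop 1: −145a + 25b = 37.
Solving gives a = −0.31578, b = −0.35154.
|∇z| = √(a²+b²) = 0.47254, so dip δ = arctan(0.47254) = 25.29°.
True thickness = vertical thickness × cos δ = 40.8 × cos 25.29° = 36.9 m.

36.9 m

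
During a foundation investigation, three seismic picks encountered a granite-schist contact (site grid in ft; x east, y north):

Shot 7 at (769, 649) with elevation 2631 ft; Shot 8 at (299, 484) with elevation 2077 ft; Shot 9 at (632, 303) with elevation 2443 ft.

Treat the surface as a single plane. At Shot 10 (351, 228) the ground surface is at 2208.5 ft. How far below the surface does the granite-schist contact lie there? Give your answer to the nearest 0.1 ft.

Let the plane be z = a·x + b·y + c.
Shot 8−Shot 7: −470a − 165b = −554;  Shot 9−Shot 7: −137a − 346b = −188.
Solving gives a = 1.14748, b = 0.08900.
Then c = 2631 − a·769 − b·649 = 1690.83.
At (351, 228): z_contact = 402.76 + 20.29 + 1690.83 = 2113.88 ft.
Depth below ground = 2208.5 − 2113.88 = 94.6 ft.

94.6 ft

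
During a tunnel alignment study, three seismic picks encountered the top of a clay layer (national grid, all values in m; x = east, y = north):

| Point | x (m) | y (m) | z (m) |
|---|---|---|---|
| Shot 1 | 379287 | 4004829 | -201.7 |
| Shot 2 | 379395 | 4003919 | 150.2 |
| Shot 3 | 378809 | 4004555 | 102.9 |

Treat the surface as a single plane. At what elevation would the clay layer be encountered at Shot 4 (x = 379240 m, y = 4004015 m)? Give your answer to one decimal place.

169.0 m

Two edge vectors: Shot 1→Shot 2 = (108, -910, 351.9), Shot 1→Shot 3 = (-478, -274, 304.6).
Normal n = (Shot 1→Shot 2) × (Shot 1→Shot 3) = (-180765.4, -201105, -464572).
So ∂z/∂x = −n_x/n_z = −0.389100936 and ∂z/∂y = −n_y/n_z = −0.432882309.
Intercept c from Shot 1: -201.7 + 147580.93 + 1733619.62 = 1880998.85.
At (379240, 4004015): z = −147562.6 − 1733267.3 + 1880998.85 = 169.0 m.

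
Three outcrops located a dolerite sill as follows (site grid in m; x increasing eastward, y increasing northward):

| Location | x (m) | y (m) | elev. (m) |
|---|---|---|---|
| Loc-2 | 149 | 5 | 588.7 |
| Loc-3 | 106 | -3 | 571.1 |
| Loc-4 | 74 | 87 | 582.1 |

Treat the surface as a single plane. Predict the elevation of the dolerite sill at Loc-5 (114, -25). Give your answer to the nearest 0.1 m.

568.5 m

Two edge vectors: Loc-2→Loc-3 = (-43, -8, -17.6), Loc-2→Loc-4 = (-75, 82, -6.6).
Normal n = (Loc-2→Loc-3) × (Loc-2→Loc-4) = (1496, 1036.2, -4126).
So ∂z/∂x = −n_x/n_z = 0.36258 and ∂z/∂y = −n_y/n_z = 0.25114.
Intercept c from Loc-2: 588.7 − 54.02 − 1.26 = 533.42.
At (114, -25): z = 41.3 − 6.3 + 533.42 = 568.5 m.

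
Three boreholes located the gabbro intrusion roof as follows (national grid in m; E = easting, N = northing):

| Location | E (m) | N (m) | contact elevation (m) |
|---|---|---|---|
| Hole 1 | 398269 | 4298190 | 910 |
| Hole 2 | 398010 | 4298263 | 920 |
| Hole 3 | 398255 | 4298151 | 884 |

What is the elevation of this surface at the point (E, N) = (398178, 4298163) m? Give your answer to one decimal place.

881.0 m

Two edge vectors: Hole 1→Hole 2 = (-259, 73, 10), Hole 1→Hole 3 = (-14, -39, -26).
Normal n = (Hole 1→Hole 2) × (Hole 1→Hole 3) = (-1508, -6874, 11123).
So ∂z/∂E = −n_x/n_z = 0.135574935 and ∂z/∂N = −n_y/n_z = 0.617998741.
Intercept c from Hole 1: 910 − 53995.29 − 2656276.01 = −2709361.30.
At (398178, 4298163): z = 53983.0 + 2656259.3 − 2709361.30 = 881.0 m.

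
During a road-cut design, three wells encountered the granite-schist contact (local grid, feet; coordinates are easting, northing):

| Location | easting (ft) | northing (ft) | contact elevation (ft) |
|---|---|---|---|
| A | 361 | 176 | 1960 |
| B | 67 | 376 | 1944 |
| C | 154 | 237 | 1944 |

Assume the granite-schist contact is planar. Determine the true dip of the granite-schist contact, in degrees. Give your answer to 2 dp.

6.38°

Two edge vectors: A→B = (-294, 200, -16), A→C = (-207, 61, -16).
Normal n = (A→B) × (A→C) = (-2224, -1392, 23466).
So ∂z/∂easting = −n_x/n_z = 0.09478 and ∂z/∂northing = −n_y/n_z = 0.05932.
Gradient magnitude |∇z| = √(a² + b²) = √(0.00898 + 0.00352) = 0.11181.
True dip = arctan(0.11181) = 6.38°, dipping toward WSW (azimuth ≈ 238°).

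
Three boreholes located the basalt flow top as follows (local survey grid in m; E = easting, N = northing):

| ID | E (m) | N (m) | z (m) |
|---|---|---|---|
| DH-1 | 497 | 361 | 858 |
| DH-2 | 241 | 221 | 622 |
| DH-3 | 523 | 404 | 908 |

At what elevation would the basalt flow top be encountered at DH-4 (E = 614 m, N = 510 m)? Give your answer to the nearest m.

1043 m

Two edge vectors: DH-1→DH-2 = (-256, -140, -236), DH-1→DH-3 = (26, 43, 50).
Normal n = (DH-1→DH-2) × (DH-1→DH-3) = (3148, 6664, -7368).
So ∂z/∂E = −n_x/n_z = 0.42725 and ∂z/∂N = −n_y/n_z = 0.90445.
Intercept c from DH-1: 858 − 212.34 − 326.51 = 319.15.
At (614, 510): z = 262.3 + 461.3 + 319.15 = 1042.8 m.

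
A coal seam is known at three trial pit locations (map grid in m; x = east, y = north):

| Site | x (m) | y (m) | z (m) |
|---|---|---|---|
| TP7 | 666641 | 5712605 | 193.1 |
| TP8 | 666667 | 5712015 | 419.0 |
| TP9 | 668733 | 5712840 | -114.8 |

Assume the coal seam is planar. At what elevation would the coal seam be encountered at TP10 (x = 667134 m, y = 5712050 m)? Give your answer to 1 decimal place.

Let the plane be z = a·x + b·y + c.
TP8−TP7: 26a − 590b = 225.9;  TP9−TP7: 2092a + 235b = −307.9.
Solving gives a = −0.103656511, b = −0.387449270.
Then c = 193.1 − a·666641 − b·5712605 = 2282639.42.
At (667134, 5712050): z = −69152.8 − 2213129.6 + 2282639.42 = 357.0 m.

357.0 m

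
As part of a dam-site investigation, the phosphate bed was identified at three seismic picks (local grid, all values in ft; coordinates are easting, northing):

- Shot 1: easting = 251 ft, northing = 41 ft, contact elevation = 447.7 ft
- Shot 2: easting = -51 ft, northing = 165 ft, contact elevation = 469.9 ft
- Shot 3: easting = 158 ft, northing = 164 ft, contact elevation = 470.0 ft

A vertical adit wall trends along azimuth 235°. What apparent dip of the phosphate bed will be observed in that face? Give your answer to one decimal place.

6.0°

Let the plane be z = a·easting + b·northing + c.
Shot 2−Shot 1: −302a + 124b = 22.2;  Shot 3−Shot 1: −93a + 123b = 22.3.
Solving gives a = 0.00135, b = 0.18232.
Unit vector along 235° is (sin 235°, cos 235°) = (-0.8192, -0.5736).
Slope in that direction = a·(-0.8192) + b·(-0.5736) = −0.10568.
Apparent dip = arctan|0.10568| = 6.0° (true dip is 10.3°, so apparent ≤ true as expected).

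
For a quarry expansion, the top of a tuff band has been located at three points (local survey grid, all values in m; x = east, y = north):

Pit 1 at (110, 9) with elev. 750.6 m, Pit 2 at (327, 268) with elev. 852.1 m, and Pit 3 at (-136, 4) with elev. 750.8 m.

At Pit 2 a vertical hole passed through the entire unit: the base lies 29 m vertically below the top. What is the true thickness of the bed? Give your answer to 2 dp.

Two edge vectors: Pit 1→Pit 2 = (217, 259, 101.5), Pit 1→Pit 3 = (-246, -5, 0.2).
Normal n = (Pit 1→Pit 2) × (Pit 1→Pit 3) = (559.3, -25012.4, 62629).
So ∂z/∂x = −n_x/n_z = −0.00893 and ∂z/∂y = −n_y/n_z = 0.39937.
|∇z| = √(a²+b²) = 0.39947, so dip δ = arctan(0.39947) = 21.78°.
True thickness = vertical thickness × cos δ = 29 × cos 21.78° = 26.93 m.

26.93 m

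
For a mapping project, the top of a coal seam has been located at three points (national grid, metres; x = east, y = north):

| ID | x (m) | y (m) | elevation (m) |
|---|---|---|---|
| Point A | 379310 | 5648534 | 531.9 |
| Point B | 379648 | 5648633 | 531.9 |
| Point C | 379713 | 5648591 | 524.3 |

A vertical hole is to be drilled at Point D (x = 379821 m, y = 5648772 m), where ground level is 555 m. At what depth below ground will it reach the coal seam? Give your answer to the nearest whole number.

12 m

Two edge vectors: Point A→Point B = (338, 99, 0), Point A→Point C = (403, 57, -7.6).
Normal n = (Point A→Point B) × (Point A→Point C) = (-752.4, 2568.8, -20631).
So ∂z/∂x = −n_x/n_z = −0.03646939 and ∂z/∂y = −n_y/n_z = 0.12451166.
Intercept c from Point A: 531.9 + 13833.20 − 703308.33 = −688943.22.
At (379821, 5648772): z_contact = −13851.8 + 703338.0 − 688943.22 = 542.9 m.
Depth below ground = 555 − 542.9 = 12 m.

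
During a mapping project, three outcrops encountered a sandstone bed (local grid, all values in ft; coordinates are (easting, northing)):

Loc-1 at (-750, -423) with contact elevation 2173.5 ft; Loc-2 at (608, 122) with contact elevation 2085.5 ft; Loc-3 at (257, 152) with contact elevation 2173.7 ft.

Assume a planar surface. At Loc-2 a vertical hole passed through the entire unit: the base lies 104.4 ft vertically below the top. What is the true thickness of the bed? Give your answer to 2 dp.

Two edge vectors: Loc-1→Loc-2 = (1358, 545, -88), Loc-1→Loc-3 = (1007, 575, 0.2).
Normal n = (Loc-1→Loc-2) × (Loc-1→Loc-3) = (50709, -88887.6, 232035).
So ∂z/∂E = −n_x/n_z = −0.21854 and ∂z/∂N = −n_y/n_z = 0.38308.
|∇z| = √(a²+b²) = 0.44103, so dip δ = arctan(0.44103) = 23.80°.
True thickness = vertical thickness × cos δ = 104.4 × cos 23.80° = 95.52 ft.

95.52 ft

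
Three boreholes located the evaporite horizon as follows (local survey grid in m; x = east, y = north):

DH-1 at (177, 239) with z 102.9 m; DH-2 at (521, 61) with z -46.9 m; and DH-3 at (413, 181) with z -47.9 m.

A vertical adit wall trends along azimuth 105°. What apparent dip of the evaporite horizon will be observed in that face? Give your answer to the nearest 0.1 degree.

Two edge vectors: DH-1→DH-2 = (344, -178, -149.8), DH-1→DH-3 = (236, -58, -150.8).
Normal n = (DH-1→DH-2) × (DH-1→DH-3) = (18154, 16522.4, 22056).
So ∂z/∂x = −n_x/n_z = −0.82309 and ∂z/∂y = −n_y/n_z = −0.74911.
Unit vector along 105° is (sin 105°, cos 105°) = (0.9659, -0.2588).
Slope in that direction = a·(0.9659) + b·(-0.2588) = −0.60116.
Apparent dip = arctan|0.60116| = 31.0° (true dip is 48.1°, so apparent ≤ true as expected).

31.0°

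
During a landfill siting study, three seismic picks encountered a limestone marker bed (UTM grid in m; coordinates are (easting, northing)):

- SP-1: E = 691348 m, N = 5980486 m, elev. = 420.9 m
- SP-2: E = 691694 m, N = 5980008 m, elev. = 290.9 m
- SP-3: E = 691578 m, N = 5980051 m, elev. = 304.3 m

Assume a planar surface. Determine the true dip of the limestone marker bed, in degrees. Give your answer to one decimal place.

14.5°

Let the plane be z = a·E + b·N + c.
SP-2−SP-1: 346a − 478b = −130;  SP-3−SP-1: 230a − 435b = −116.6.
Solving gives a = −0.02009, b = 0.25742.
Gradient magnitude |∇z| = √(a² + b²) = √(0.00040 + 0.06627) = 0.25820.
True dip = arctan(0.25820) = 14.5°, dipping toward S (azimuth ≈ 176°).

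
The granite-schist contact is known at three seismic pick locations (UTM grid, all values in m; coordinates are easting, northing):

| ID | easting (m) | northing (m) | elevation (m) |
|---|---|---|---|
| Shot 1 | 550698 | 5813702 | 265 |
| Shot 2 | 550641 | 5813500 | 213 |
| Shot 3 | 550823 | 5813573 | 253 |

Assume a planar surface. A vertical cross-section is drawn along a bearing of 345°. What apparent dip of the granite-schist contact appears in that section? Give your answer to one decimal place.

10.1°

Two edge vectors: Shot 1→Shot 2 = (-57, -202, -52), Shot 1→Shot 3 = (125, -129, -12).
Normal n = (Shot 1→Shot 2) × (Shot 1→Shot 3) = (-4284, -7184, 32603).
So ∂z/∂easting = −n_x/n_z = 0.13140 and ∂z/∂northing = −n_y/n_z = 0.22035.
Unit vector along 345° is (sin 345°, cos 345°) = (-0.2588, 0.9659).
Slope in that direction = a·(-0.2588) + b·(0.9659) = 0.17883.
Apparent dip = arctan|0.17883| = 10.1° (true dip is 14.4°, so apparent ≤ true as expected).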